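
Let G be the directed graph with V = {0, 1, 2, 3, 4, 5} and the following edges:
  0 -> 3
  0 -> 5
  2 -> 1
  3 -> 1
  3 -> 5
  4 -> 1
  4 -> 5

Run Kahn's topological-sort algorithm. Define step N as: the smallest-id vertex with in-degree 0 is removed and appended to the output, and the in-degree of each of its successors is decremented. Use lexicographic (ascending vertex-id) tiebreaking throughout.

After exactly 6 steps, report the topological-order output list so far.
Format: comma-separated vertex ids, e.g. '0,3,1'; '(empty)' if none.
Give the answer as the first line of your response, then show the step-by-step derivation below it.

0,2,3,4,1,5

step 1: output 0; order=[0]; indeg=(0,3,0,0,0,2)
step 2: output 2; order=[0,2]; indeg=(0,2,0,0,0,2)
step 3: output 3; order=[0,2,3]; indeg=(0,1,0,0,0,1)
step 4: output 4; order=[0,2,3,4]; indeg=(0,0,0,0,0,0)
step 5: output 1; order=[0,2,3,4,1]; indeg=(0,0,0,0,0,0)
step 6: output 5; order=[0,2,3,4,1,5]; indeg=(0,0,0,0,0,0)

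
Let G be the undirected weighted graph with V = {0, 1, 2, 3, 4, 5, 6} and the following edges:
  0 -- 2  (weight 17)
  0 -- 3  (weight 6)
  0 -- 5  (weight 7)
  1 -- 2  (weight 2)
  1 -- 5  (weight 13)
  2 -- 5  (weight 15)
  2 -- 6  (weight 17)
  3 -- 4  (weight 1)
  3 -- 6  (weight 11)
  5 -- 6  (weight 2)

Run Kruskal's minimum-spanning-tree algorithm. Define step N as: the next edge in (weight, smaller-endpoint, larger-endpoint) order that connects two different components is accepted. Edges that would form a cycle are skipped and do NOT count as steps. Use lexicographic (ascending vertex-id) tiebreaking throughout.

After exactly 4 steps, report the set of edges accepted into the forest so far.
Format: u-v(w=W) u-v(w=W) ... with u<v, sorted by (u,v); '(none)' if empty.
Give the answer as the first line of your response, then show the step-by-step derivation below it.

0-3(w=6) 1-2(w=2) 3-4(w=1) 5-6(w=2)

step 1: add edge 3-4 (w=1); MST = {3-4(w=1)}
step 2: add edge 1-2 (w=2); MST = {1-2(w=2) 3-4(w=1)}
step 3: add edge 5-6 (w=2); MST = {1-2(w=2) 3-4(w=1) 5-6(w=2)}
step 4: add edge 0-3 (w=6); MST = {0-3(w=6) 1-2(w=2) 3-4(w=1) 5-6(w=2)}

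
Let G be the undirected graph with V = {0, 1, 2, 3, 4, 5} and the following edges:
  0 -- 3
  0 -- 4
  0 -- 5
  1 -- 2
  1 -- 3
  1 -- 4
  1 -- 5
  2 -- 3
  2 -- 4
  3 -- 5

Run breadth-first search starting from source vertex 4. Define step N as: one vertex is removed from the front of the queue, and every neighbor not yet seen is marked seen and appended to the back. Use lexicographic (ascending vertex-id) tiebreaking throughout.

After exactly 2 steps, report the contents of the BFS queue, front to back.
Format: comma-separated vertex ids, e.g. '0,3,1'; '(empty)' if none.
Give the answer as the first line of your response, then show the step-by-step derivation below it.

1,2,3,5

step 1: dequeue 4; queue=[0,1,2]; order=4
step 2: dequeue 0; queue=[1,2,3,5]; order=4,0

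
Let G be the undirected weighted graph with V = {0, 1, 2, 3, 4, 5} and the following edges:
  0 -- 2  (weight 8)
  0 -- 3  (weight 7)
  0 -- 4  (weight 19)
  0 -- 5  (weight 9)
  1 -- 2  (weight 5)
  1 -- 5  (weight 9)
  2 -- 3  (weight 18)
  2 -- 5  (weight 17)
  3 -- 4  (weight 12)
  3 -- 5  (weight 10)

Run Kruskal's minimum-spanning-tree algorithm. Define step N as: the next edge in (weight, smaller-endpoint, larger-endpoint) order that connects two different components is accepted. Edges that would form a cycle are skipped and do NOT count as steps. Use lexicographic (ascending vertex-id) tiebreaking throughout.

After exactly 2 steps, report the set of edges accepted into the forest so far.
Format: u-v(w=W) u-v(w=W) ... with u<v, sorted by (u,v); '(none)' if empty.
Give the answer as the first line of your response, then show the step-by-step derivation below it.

0-3(w=7) 1-2(w=5)

step 1: add edge 1-2 (w=5); MST = {1-2(w=5)}
step 2: add edge 0-3 (w=7); MST = {0-3(w=7) 1-2(w=5)}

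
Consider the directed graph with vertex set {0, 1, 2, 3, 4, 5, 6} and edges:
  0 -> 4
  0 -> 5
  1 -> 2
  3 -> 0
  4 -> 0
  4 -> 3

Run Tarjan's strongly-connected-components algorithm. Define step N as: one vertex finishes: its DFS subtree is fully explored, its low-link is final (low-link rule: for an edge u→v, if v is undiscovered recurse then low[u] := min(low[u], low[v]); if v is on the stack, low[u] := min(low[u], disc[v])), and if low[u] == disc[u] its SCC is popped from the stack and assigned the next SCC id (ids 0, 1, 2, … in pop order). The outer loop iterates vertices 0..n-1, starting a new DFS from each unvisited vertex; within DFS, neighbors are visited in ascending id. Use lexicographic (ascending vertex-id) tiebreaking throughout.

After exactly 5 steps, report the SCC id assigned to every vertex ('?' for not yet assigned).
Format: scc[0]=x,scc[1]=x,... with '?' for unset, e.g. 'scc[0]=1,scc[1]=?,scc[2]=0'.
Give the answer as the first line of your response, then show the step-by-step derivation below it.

scc[0]=1,scc[1]=?,scc[2]=2,scc[3]=1,scc[4]=1,scc[5]=0,scc[6]=?

step 1: low=(low[0]=0,low[1]=?,low[2]=?,low[3]=0,low[4]=0,low[5]=?,low[6]=?); scc=(scc[0]=?,scc[1]=?,scc[2]=?,scc[3]=?,scc[4]=?,scc[5]=?,scc[6]=?)
step 2: low=(low[0]=0,low[1]=?,low[2]=?,low[3]=0,low[4]=0,low[5]=?,low[6]=?); scc=(scc[0]=?,scc[1]=?,scc[2]=?,scc[3]=?,scc[4]=?,scc[5]=?,scc[6]=?)
step 3: low=(low[0]=0,low[1]=?,low[2]=?,low[3]=0,low[4]=0,low[5]=3,low[6]=?); scc=(scc[0]=?,scc[1]=?,scc[2]=?,scc[3]=?,scc[4]=?,scc[5]=0,scc[6]=?)
step 4: low=(low[0]=0,low[1]=?,low[2]=?,low[3]=0,low[4]=0,low[5]=3,low[6]=?); scc=(scc[0]=1,scc[1]=?,scc[2]=?,scc[3]=1,scc[4]=1,scc[5]=0,scc[6]=?)
step 5: low=(low[0]=0,low[1]=4,low[2]=5,low[3]=0,low[4]=0,low[5]=3,low[6]=?); scc=(scc[0]=1,scc[1]=?,scc[2]=2,scc[3]=1,scc[4]=1,scc[5]=0,scc[6]=?)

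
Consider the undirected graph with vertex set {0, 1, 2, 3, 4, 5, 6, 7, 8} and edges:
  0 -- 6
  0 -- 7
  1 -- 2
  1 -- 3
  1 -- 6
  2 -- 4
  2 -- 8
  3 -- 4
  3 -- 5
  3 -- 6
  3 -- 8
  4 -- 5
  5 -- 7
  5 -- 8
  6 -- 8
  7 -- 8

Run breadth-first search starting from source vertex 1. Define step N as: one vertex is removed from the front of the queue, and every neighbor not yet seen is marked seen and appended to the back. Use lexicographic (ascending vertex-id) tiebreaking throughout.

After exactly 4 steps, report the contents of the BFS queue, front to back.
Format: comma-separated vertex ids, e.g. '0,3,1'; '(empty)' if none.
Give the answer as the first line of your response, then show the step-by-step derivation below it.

4,8,5,0

step 1: dequeue 1; queue=[2,3,6]; order=1
step 2: dequeue 2; queue=[3,6,4,8]; order=1,2
step 3: dequeue 3; queue=[6,4,8,5]; order=1,2,3
step 4: dequeue 6; queue=[4,8,5,0]; order=1,2,3,6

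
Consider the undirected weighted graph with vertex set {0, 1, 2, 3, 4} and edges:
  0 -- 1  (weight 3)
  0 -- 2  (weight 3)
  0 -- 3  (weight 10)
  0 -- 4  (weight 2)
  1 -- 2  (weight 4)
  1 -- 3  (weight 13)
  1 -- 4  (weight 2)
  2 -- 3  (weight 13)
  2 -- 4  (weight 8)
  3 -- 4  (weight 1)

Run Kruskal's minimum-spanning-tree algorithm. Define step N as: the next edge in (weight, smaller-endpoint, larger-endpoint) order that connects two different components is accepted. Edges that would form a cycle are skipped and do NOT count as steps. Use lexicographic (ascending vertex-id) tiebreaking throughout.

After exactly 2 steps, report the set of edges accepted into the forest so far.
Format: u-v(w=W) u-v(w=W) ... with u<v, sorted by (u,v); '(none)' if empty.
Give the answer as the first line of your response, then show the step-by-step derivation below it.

0-4(w=2) 3-4(w=1)

step 1: add edge 3-4 (w=1); MST = {3-4(w=1)}
step 2: add edge 0-4 (w=2); MST = {0-4(w=2) 3-4(w=1)}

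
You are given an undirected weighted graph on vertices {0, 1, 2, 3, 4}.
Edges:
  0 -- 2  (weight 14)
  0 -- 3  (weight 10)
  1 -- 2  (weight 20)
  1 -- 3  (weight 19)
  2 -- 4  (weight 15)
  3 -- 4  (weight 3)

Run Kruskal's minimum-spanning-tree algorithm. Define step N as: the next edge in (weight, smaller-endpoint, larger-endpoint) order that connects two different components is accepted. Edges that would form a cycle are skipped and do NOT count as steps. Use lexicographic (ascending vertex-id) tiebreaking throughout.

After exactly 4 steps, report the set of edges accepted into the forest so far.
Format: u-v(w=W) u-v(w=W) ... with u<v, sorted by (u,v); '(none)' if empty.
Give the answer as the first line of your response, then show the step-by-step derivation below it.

0-2(w=14) 0-3(w=10) 1-3(w=19) 3-4(w=3)

step 1: add edge 3-4 (w=3); MST = {3-4(w=3)}
step 2: add edge 0-3 (w=10); MST = {0-3(w=10) 3-4(w=3)}
step 3: add edge 0-2 (w=14); MST = {0-2(w=14) 0-3(w=10) 3-4(w=3)}
step 4: add edge 1-3 (w=19); MST = {0-2(w=14) 0-3(w=10) 1-3(w=19) 3-4(w=3)}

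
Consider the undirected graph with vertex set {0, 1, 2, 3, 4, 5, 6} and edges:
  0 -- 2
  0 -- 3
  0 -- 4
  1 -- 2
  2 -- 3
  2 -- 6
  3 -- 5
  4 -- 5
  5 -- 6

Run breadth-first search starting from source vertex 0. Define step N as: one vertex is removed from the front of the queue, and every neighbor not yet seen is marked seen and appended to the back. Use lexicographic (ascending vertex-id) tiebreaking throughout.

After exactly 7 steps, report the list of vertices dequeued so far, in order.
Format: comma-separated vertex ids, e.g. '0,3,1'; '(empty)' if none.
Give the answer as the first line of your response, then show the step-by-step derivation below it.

0,2,3,4,1,6,5

step 1: dequeue 0; queue=[2,3,4]; order=0
step 2: dequeue 2; queue=[3,4,1,6]; order=0,2
step 3: dequeue 3; queue=[4,1,6,5]; order=0,2,3
step 4: dequeue 4; queue=[1,6,5]; order=0,2,3,4
step 5: dequeue 1; queue=[6,5]; order=0,2,3,4,1
step 6: dequeue 6; queue=[5]; order=0,2,3,4,1,6
step 7: dequeue 5; queue=[(empty)]; order=0,2,3,4,1,6,5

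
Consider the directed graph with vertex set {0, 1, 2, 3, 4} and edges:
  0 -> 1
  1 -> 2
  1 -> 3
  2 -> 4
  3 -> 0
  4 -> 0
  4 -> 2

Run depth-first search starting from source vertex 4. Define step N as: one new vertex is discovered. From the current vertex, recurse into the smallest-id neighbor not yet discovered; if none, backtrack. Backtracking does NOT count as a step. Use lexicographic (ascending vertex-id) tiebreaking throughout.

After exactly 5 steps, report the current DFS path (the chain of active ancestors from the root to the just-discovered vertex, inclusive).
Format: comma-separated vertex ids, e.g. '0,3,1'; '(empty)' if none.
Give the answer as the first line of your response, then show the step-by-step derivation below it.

4,0,1,3

step 1: discover 4; path=4; order=4
step 2: discover 0; path=4>0; order=4,0
step 3: discover 1; path=4>0>1; order=4,0,1
step 4: discover 2; path=4>0>1>2; order=4,0,1,2
step 5: discover 3; path=4>0>1>3; order=4,0,1,2,3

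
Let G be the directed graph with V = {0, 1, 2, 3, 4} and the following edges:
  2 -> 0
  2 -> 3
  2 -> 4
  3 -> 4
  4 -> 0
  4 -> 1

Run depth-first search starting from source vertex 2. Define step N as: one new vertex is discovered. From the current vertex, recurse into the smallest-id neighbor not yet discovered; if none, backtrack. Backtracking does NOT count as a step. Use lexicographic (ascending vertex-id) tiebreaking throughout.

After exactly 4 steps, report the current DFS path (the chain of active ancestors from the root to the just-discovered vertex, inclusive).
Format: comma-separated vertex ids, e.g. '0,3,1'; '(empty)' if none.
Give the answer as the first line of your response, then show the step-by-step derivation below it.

2,3,4

step 1: discover 2; path=2; order=2
step 2: discover 0; path=2>0; order=2,0
step 3: discover 3; path=2>3; order=2,0,3
step 4: discover 4; path=2>3>4; order=2,0,3,4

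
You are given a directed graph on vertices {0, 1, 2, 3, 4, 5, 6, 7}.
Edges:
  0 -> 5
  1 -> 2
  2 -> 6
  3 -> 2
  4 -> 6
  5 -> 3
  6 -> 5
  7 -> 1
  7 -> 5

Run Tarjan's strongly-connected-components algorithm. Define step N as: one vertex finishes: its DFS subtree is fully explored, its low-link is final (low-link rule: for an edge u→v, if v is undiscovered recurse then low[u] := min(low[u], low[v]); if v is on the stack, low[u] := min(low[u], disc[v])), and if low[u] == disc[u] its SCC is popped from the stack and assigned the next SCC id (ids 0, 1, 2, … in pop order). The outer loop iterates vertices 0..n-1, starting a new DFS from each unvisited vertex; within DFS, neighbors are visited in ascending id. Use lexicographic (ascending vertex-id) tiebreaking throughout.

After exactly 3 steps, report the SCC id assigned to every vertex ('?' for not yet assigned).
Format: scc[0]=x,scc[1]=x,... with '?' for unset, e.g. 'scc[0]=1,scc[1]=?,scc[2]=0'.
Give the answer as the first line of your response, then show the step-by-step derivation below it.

scc[0]=?,scc[1]=?,scc[2]=?,scc[3]=?,scc[4]=?,scc[5]=?,scc[6]=?,scc[7]=?

step 1: low=(low[0]=0,low[1]=?,low[2]=3,low[3]=2,low[4]=?,low[5]=1,low[6]=1,low[7]=?); scc=(scc[0]=?,scc[1]=?,scc[2]=?,scc[3]=?,scc[4]=?,scc[5]=?,scc[6]=?,scc[7]=?)
step 2: low=(low[0]=0,low[1]=?,low[2]=1,low[3]=2,low[4]=?,low[5]=1,low[6]=1,low[7]=?); scc=(scc[0]=?,scc[1]=?,scc[2]=?,scc[3]=?,scc[4]=?,scc[5]=?,scc[6]=?,scc[7]=?)
step 3: low=(low[0]=0,low[1]=?,low[2]=1,low[3]=1,low[4]=?,low[5]=1,low[6]=1,low[7]=?); scc=(scc[0]=?,scc[1]=?,scc[2]=?,scc[3]=?,scc[4]=?,scc[5]=?,scc[6]=?,scc[7]=?)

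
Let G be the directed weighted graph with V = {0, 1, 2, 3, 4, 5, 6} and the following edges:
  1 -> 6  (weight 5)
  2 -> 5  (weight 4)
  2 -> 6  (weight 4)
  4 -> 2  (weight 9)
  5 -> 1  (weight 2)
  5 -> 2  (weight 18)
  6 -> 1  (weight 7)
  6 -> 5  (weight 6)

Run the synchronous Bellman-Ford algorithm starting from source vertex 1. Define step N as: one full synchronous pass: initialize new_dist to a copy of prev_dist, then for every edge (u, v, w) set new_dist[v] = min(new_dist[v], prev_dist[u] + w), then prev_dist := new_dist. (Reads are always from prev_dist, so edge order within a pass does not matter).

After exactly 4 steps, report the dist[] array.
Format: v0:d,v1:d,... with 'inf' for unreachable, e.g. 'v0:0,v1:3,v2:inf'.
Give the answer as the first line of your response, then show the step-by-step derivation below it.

v0:inf,v1:0,v2:29,v3:inf,v4:inf,v5:11,v6:5

step 1: dist = v0:inf,v1:0,v2:inf,v3:inf,v4:inf,v5:inf,v6:5
step 2: dist = v0:inf,v1:0,v2:inf,v3:inf,v4:inf,v5:11,v6:5
step 3: dist = v0:inf,v1:0,v2:29,v3:inf,v4:inf,v5:11,v6:5
step 4: dist = v0:inf,v1:0,v2:29,v3:inf,v4:inf,v5:11,v6:5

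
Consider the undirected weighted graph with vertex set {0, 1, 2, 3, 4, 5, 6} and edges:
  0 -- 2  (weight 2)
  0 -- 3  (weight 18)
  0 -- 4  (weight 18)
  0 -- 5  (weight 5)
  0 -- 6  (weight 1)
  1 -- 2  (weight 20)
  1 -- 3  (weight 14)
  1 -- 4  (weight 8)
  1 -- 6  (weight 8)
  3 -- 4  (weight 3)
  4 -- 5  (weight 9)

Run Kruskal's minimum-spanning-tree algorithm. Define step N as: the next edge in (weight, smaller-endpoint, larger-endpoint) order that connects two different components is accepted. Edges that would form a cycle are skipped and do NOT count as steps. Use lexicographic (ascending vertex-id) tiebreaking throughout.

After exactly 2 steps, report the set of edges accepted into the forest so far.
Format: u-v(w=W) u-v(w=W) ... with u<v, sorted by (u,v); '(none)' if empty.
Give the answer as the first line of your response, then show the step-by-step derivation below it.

0-2(w=2) 0-6(w=1)

step 1: add edge 0-6 (w=1); MST = {0-6(w=1)}
step 2: add edge 0-2 (w=2); MST = {0-2(w=2) 0-6(w=1)}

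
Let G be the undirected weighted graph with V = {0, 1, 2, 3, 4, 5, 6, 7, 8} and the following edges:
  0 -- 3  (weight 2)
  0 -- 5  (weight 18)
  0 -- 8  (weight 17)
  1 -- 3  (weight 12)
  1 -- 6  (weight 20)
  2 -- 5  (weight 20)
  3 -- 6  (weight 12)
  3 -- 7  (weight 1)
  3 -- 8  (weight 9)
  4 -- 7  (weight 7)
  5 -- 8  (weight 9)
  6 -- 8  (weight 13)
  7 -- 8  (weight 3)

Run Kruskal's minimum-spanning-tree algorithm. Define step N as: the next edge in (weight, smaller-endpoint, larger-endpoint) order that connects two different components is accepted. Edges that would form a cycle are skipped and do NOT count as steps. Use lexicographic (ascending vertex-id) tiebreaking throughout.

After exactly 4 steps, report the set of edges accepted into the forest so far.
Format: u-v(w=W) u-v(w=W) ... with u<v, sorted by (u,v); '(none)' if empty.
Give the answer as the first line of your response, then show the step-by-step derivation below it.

0-3(w=2) 3-7(w=1) 4-7(w=7) 7-8(w=3)

step 1: add edge 3-7 (w=1); MST = {3-7(w=1)}
step 2: add edge 0-3 (w=2); MST = {0-3(w=2) 3-7(w=1)}
step 3: add edge 7-8 (w=3); MST = {0-3(w=2) 3-7(w=1) 7-8(w=3)}
step 4: add edge 4-7 (w=7); MST = {0-3(w=2) 3-7(w=1) 4-7(w=7) 7-8(w=3)}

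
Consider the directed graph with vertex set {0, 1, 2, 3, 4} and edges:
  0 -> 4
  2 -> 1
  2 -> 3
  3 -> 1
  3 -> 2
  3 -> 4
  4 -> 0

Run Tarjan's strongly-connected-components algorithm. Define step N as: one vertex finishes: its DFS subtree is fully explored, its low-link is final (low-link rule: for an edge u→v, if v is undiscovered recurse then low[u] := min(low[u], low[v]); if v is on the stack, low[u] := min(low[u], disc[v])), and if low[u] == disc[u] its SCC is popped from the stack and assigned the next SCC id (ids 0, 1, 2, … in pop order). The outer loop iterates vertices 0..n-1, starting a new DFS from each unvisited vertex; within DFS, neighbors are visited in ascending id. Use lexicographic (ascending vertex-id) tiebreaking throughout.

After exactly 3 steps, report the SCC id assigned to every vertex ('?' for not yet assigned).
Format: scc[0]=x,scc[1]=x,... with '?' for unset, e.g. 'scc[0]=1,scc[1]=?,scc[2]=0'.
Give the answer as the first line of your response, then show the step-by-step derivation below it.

scc[0]=0,scc[1]=1,scc[2]=?,scc[3]=?,scc[4]=0

step 1: low=(low[0]=0,low[1]=?,low[2]=?,low[3]=?,low[4]=0); scc=(scc[0]=?,scc[1]=?,scc[2]=?,scc[3]=?,scc[4]=?)
step 2: low=(low[0]=0,low[1]=?,low[2]=?,low[3]=?,low[4]=0); scc=(scc[0]=0,scc[1]=?,scc[2]=?,scc[3]=?,scc[4]=0)
step 3: low=(low[0]=0,low[1]=2,low[2]=?,low[3]=?,low[4]=0); scc=(scc[0]=0,scc[1]=1,scc[2]=?,scc[3]=?,scc[4]=0)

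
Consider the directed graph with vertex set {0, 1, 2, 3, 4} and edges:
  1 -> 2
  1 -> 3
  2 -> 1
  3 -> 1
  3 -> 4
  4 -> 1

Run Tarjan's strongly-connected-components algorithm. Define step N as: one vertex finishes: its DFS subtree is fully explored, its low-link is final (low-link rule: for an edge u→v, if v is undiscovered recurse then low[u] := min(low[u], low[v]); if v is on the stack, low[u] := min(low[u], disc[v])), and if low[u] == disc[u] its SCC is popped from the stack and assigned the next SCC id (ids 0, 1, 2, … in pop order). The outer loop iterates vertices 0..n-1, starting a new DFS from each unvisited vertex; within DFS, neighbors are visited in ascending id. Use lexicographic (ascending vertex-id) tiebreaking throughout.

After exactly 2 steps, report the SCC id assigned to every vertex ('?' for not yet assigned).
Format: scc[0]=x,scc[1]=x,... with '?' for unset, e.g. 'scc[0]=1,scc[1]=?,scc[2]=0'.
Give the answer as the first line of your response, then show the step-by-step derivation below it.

scc[0]=0,scc[1]=?,scc[2]=?,scc[3]=?,scc[4]=?

step 1: low=(low[0]=0,low[1]=?,low[2]=?,low[3]=?,low[4]=?); scc=(scc[0]=0,scc[1]=?,scc[2]=?,scc[3]=?,scc[4]=?)
step 2: low=(low[0]=0,low[1]=1,low[2]=1,low[3]=?,low[4]=?); scc=(scc[0]=0,scc[1]=?,scc[2]=?,scc[3]=?,scc[4]=?)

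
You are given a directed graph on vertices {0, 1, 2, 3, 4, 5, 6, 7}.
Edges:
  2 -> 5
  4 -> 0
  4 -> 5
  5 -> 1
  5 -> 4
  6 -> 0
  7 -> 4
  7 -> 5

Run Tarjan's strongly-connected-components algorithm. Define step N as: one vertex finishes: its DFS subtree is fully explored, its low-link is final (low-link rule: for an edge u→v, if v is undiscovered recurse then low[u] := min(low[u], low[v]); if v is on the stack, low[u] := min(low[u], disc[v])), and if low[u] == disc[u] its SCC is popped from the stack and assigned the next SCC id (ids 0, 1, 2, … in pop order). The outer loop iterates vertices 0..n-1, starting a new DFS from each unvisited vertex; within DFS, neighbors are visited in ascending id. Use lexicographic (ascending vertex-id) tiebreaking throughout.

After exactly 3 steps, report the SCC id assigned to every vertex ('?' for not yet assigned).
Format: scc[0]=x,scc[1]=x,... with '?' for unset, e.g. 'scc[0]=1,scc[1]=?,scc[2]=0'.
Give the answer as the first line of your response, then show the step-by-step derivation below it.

scc[0]=0,scc[1]=1,scc[2]=?,scc[3]=?,scc[4]=?,scc[5]=?,scc[6]=?,scc[7]=?

step 1: low=(low[0]=0,low[1]=?,low[2]=?,low[3]=?,low[4]=?,low[5]=?,low[6]=?,low[7]=?); scc=(scc[0]=0,scc[1]=?,scc[2]=?,scc[3]=?,scc[4]=?,scc[5]=?,scc[6]=?,scc[7]=?)
step 2: low=(low[0]=0,low[1]=1,low[2]=?,low[3]=?,low[4]=?,low[5]=?,low[6]=?,low[7]=?); scc=(scc[0]=0,scc[1]=1,scc[2]=?,scc[3]=?,scc[4]=?,scc[5]=?,scc[6]=?,scc[7]=?)
step 3: low=(low[0]=0,low[1]=1,low[2]=2,low[3]=?,low[4]=3,low[5]=3,low[6]=?,low[7]=?); scc=(scc[0]=0,scc[1]=1,scc[2]=?,scc[3]=?,scc[4]=?,scc[5]=?,scc[6]=?,scc[7]=?)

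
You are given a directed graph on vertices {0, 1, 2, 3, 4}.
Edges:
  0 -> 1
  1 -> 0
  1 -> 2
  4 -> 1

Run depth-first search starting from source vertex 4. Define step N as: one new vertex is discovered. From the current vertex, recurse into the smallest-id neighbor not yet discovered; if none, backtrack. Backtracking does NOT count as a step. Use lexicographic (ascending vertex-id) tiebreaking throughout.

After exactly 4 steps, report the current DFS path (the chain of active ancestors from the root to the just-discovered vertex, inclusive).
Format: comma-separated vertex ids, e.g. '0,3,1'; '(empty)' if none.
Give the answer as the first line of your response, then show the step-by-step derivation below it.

4,1,2

step 1: discover 4; path=4; order=4
step 2: discover 1; path=4>1; order=4,1
step 3: discover 0; path=4>1>0; order=4,1,0
step 4: discover 2; path=4>1>2; order=4,1,0,2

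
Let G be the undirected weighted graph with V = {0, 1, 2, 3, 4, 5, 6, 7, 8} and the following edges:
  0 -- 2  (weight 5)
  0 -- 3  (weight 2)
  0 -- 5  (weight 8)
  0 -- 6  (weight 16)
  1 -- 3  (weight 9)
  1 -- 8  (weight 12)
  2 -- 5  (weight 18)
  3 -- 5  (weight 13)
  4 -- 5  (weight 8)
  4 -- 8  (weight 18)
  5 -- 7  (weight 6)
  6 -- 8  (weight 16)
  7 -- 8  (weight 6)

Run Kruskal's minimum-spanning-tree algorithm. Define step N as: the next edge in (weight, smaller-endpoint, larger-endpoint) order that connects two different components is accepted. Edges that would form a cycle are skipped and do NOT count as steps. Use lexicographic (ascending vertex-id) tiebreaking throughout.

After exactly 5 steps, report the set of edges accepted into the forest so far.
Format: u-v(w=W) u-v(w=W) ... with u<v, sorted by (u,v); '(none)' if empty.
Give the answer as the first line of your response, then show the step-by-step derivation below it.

0-2(w=5) 0-3(w=2) 0-5(w=8) 5-7(w=6) 7-8(w=6)

step 1: add edge 0-3 (w=2); MST = {0-3(w=2)}
step 2: add edge 0-2 (w=5); MST = {0-2(w=5) 0-3(w=2)}
step 3: add edge 5-7 (w=6); MST = {0-2(w=5) 0-3(w=2) 5-7(w=6)}
step 4: add edge 7-8 (w=6); MST = {0-2(w=5) 0-3(w=2) 5-7(w=6) 7-8(w=6)}
step 5: add edge 0-5 (w=8); MST = {0-2(w=5) 0-3(w=2) 0-5(w=8) 5-7(w=6) 7-8(w=6)}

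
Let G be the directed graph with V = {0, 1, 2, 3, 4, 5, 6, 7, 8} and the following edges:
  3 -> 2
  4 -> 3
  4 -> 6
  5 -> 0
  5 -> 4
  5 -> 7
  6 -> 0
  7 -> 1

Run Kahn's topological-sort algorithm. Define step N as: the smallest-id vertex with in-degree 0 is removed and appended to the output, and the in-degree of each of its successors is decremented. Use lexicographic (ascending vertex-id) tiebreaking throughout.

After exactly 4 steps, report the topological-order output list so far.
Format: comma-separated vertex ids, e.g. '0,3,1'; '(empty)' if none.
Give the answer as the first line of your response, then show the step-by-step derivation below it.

5,4,3,2

step 1: output 5; order=[5]; indeg=(1,1,1,1,0,0,1,0,0)
step 2: output 4; order=[5,4]; indeg=(1,1,1,0,0,0,0,0,0)
step 3: output 3; order=[5,4,3]; indeg=(1,1,0,0,0,0,0,0,0)
step 4: output 2; order=[5,4,3,2]; indeg=(1,1,0,0,0,0,0,0,0)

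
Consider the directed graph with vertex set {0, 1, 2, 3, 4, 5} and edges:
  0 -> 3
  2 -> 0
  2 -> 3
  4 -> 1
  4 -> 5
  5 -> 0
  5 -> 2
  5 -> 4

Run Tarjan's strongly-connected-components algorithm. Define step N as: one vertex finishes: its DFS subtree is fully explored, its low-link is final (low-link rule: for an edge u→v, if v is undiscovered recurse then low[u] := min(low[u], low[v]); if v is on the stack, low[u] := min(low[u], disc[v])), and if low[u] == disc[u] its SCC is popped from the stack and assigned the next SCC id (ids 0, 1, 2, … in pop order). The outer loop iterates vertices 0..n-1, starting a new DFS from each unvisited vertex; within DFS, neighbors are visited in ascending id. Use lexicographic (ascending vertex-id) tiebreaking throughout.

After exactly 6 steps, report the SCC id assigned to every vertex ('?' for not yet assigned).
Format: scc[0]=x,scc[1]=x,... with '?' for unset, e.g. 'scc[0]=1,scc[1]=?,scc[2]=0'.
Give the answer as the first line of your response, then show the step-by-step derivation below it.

scc[0]=1,scc[1]=2,scc[2]=3,scc[3]=0,scc[4]=4,scc[5]=4

step 1: low=(low[0]=0,low[1]=?,low[2]=?,low[3]=1,low[4]=?,low[5]=?); scc=(scc[0]=?,scc[1]=?,scc[2]=?,scc[3]=0,scc[4]=?,scc[5]=?)
step 2: low=(low[0]=0,low[1]=?,low[2]=?,low[3]=1,low[4]=?,low[5]=?); scc=(scc[0]=1,scc[1]=?,scc[2]=?,scc[3]=0,scc[4]=?,scc[5]=?)
step 3: low=(low[0]=0,low[1]=2,low[2]=?,low[3]=1,low[4]=?,low[5]=?); scc=(scc[0]=1,scc[1]=2,scc[2]=?,scc[3]=0,scc[4]=?,scc[5]=?)
step 4: low=(low[0]=0,low[1]=2,low[2]=3,low[3]=1,low[4]=?,low[5]=?); scc=(scc[0]=1,scc[1]=2,scc[2]=3,scc[3]=0,scc[4]=?,scc[5]=?)
step 5: low=(low[0]=0,low[1]=2,low[2]=3,low[3]=1,low[4]=4,low[5]=4); scc=(scc[0]=1,scc[1]=2,scc[2]=3,scc[3]=0,scc[4]=?,scc[5]=?)
step 6: low=(low[0]=0,low[1]=2,low[2]=3,low[3]=1,low[4]=4,low[5]=4); scc=(scc[0]=1,scc[1]=2,scc[2]=3,scc[3]=0,scc[4]=4,scc[5]=4)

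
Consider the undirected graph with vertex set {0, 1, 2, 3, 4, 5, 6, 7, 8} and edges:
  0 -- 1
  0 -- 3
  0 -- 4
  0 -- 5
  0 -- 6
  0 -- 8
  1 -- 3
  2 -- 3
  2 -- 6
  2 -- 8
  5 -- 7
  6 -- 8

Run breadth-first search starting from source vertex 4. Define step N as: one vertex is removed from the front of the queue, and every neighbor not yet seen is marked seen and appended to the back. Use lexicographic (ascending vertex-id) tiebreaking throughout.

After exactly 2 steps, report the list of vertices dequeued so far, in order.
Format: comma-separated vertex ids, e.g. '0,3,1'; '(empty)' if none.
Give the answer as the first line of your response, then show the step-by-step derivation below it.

4,0

step 1: dequeue 4; queue=[0]; order=4
step 2: dequeue 0; queue=[1,3,5,6,8]; order=4,0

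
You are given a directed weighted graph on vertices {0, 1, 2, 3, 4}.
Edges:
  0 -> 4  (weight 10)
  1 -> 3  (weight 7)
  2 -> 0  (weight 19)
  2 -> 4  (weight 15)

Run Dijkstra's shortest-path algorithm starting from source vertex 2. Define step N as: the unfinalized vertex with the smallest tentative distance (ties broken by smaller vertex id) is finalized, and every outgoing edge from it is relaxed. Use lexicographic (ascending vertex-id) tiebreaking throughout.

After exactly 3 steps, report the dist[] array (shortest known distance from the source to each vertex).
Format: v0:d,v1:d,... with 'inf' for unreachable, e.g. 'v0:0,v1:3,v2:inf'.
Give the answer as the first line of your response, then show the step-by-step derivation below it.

v0:19,v1:inf,v2:0,v3:inf,v4:15

step 1: dist = v0:19,v1:inf,v2:0,v3:inf,v4:15
step 2: dist = v0:19,v1:inf,v2:0,v3:inf,v4:15
step 3: dist = v0:19,v1:inf,v2:0,v3:inf,v4:15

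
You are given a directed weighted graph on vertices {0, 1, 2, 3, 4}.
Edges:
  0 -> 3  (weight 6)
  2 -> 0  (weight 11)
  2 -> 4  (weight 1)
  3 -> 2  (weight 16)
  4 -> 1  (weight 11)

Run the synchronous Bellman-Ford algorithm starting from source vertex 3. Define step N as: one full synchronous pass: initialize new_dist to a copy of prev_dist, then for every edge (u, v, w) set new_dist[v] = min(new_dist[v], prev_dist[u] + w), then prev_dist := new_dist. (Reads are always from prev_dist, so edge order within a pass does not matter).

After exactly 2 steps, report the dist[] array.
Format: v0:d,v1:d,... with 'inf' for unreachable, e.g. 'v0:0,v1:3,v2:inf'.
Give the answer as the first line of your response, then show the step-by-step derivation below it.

v0:27,v1:inf,v2:16,v3:0,v4:17

step 1: dist = v0:inf,v1:inf,v2:16,v3:0,v4:inf
step 2: dist = v0:27,v1:inf,v2:16,v3:0,v4:17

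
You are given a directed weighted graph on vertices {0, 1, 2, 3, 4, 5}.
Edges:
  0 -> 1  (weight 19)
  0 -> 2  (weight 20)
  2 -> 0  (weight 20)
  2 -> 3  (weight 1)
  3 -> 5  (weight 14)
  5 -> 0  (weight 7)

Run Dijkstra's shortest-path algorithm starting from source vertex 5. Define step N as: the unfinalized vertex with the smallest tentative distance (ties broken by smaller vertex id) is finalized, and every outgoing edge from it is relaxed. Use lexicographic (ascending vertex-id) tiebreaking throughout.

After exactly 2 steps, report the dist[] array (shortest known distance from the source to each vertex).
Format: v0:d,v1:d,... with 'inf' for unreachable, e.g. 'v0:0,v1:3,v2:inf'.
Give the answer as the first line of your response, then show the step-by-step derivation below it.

v0:7,v1:26,v2:27,v3:inf,v4:inf,v5:0

step 1: dist = v0:7,v1:inf,v2:inf,v3:inf,v4:inf,v5:0
step 2: dist = v0:7,v1:26,v2:27,v3:inf,v4:inf,v5:0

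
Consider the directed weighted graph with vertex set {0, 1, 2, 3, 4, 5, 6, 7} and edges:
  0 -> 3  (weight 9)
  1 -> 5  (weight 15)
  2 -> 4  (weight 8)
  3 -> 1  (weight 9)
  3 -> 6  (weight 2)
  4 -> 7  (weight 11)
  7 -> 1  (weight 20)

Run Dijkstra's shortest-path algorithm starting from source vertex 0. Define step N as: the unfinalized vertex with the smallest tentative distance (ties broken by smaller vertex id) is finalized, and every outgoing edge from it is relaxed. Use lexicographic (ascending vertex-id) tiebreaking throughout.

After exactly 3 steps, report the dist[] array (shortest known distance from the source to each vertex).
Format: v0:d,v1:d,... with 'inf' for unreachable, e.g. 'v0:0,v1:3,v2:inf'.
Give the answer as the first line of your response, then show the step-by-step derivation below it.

v0:0,v1:18,v2:inf,v3:9,v4:inf,v5:inf,v6:11,v7:inf

step 1: dist = v0:0,v1:inf,v2:inf,v3:9,v4:inf,v5:inf,v6:inf,v7:inf
step 2: dist = v0:0,v1:18,v2:inf,v3:9,v4:inf,v5:inf,v6:11,v7:inf
step 3: dist = v0:0,v1:18,v2:inf,v3:9,v4:inf,v5:inf,v6:11,v7:inf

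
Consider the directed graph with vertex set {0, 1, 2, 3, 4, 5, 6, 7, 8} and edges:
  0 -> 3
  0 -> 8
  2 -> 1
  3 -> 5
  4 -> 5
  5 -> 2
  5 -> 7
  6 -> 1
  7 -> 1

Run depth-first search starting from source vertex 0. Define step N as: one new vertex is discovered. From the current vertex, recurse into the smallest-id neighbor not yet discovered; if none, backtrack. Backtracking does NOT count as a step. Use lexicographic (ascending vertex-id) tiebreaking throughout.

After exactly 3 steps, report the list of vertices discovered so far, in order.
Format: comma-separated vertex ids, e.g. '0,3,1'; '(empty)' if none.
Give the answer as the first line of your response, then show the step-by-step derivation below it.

0,3,5

step 1: discover 0; path=0; order=0
step 2: discover 3; path=0>3; order=0,3
step 3: discover 5; path=0>3>5; order=0,3,5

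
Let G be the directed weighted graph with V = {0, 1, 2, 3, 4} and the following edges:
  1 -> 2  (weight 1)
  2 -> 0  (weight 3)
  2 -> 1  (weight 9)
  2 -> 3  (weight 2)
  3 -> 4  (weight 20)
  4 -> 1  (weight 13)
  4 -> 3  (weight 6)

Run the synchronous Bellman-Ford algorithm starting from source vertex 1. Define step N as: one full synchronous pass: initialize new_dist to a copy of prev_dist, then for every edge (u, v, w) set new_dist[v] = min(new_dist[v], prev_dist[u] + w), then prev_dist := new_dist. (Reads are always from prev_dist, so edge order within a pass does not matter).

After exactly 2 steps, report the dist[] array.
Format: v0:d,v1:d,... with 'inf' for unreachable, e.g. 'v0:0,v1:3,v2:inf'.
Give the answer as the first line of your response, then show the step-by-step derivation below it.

v0:4,v1:0,v2:1,v3:3,v4:inf

step 1: dist = v0:inf,v1:0,v2:1,v3:inf,v4:inf
step 2: dist = v0:4,v1:0,v2:1,v3:3,v4:inf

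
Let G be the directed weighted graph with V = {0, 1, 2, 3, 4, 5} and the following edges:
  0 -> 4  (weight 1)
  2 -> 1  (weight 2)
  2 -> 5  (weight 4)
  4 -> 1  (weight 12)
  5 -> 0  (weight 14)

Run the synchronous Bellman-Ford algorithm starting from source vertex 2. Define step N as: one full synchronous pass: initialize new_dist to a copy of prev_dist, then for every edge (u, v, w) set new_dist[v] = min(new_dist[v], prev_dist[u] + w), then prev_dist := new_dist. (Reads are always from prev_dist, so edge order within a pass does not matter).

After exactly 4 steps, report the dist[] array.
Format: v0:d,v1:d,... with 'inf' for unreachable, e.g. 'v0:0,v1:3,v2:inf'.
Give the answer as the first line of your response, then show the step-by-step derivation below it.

v0:18,v1:2,v2:0,v3:inf,v4:19,v5:4

step 1: dist = v0:inf,v1:2,v2:0,v3:inf,v4:inf,v5:4
step 2: dist = v0:18,v1:2,v2:0,v3:inf,v4:inf,v5:4
step 3: dist = v0:18,v1:2,v2:0,v3:inf,v4:19,v5:4
step 4: dist = v0:18,v1:2,v2:0,v3:inf,v4:19,v5:4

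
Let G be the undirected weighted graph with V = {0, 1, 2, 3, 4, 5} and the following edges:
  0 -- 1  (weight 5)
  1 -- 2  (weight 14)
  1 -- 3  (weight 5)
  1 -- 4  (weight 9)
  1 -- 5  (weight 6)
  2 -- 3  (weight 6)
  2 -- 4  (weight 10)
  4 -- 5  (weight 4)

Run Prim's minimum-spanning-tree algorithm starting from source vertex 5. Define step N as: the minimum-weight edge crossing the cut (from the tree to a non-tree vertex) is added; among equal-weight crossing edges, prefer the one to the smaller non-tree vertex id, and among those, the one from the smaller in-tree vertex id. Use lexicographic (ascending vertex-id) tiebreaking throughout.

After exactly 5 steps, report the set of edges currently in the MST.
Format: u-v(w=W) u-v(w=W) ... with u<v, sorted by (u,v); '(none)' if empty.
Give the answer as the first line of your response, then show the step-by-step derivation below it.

0-1(w=5) 1-3(w=5) 1-5(w=6) 2-3(w=6) 4-5(w=4)

step 1: add edge 4-5 (w=4); MST = {4-5(w=4)}
step 2: add edge 1-5 (w=6); MST = {1-5(w=6) 4-5(w=4)}
step 3: add edge 0-1 (w=5); MST = {0-1(w=5) 1-5(w=6) 4-5(w=4)}
step 4: add edge 1-3 (w=5); MST = {0-1(w=5) 1-3(w=5) 1-5(w=6) 4-5(w=4)}
step 5: add edge 2-3 (w=6); MST = {0-1(w=5) 1-3(w=5) 1-5(w=6) 2-3(w=6) 4-5(w=4)}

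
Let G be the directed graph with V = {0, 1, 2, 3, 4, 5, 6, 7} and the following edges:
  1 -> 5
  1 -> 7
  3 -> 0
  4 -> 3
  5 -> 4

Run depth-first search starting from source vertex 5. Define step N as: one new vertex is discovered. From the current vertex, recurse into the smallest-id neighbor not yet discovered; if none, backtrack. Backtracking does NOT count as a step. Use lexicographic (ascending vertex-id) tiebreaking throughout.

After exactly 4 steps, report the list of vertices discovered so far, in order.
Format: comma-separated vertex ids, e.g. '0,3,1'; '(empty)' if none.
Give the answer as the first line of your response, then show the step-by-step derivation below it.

5,4,3,0

step 1: discover 5; path=5; order=5
step 2: discover 4; path=5>4; order=5,4
step 3: discover 3; path=5>4>3; order=5,4,3
step 4: discover 0; path=5>4>3>0; order=5,4,3,0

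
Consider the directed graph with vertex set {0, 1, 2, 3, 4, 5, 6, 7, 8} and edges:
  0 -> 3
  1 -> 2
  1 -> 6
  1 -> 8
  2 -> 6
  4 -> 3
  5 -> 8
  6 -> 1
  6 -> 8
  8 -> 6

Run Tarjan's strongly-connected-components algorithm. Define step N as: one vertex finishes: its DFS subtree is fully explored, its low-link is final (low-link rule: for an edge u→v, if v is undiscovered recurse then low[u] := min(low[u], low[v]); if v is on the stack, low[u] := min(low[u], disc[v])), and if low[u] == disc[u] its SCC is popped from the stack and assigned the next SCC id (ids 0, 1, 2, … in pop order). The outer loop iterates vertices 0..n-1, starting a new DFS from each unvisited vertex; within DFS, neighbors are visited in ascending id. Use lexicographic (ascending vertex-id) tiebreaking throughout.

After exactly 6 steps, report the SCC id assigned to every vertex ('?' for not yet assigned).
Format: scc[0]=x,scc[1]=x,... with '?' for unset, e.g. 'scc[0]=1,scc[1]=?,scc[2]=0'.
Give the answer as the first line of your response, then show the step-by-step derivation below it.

scc[0]=1,scc[1]=2,scc[2]=2,scc[3]=0,scc[4]=?,scc[5]=?,scc[6]=2,scc[7]=?,scc[8]=2

step 1: low=(low[0]=0,low[1]=?,low[2]=?,low[3]=1,low[4]=?,low[5]=?,low[6]=?,low[7]=?,low[8]=?); scc=(scc[0]=?,scc[1]=?,scc[2]=?,scc[3]=0,scc[4]=?,scc[5]=?,scc[6]=?,scc[7]=?,scc[8]=?)
step 2: low=(low[0]=0,low[1]=?,low[2]=?,low[3]=1,low[4]=?,low[5]=?,low[6]=?,low[7]=?,low[8]=?); scc=(scc[0]=1,scc[1]=?,scc[2]=?,scc[3]=0,scc[4]=?,scc[5]=?,scc[6]=?,scc[7]=?,scc[8]=?)
step 3: low=(low[0]=0,low[1]=2,low[2]=3,low[3]=1,low[4]=?,low[5]=?,low[6]=2,low[7]=?,low[8]=4); scc=(scc[0]=1,scc[1]=?,scc[2]=?,scc[3]=0,scc[4]=?,scc[5]=?,scc[6]=?,scc[7]=?,scc[8]=?)
step 4: low=(low[0]=0,low[1]=2,low[2]=3,low[3]=1,low[4]=?,low[5]=?,low[6]=2,low[7]=?,low[8]=4); scc=(scc[0]=1,scc[1]=?,scc[2]=?,scc[3]=0,scc[4]=?,scc[5]=?,scc[6]=?,scc[7]=?,scc[8]=?)
step 5: low=(low[0]=0,low[1]=2,low[2]=2,low[3]=1,low[4]=?,low[5]=?,low[6]=2,low[7]=?,low[8]=4); scc=(scc[0]=1,scc[1]=?,scc[2]=?,scc[3]=0,scc[4]=?,scc[5]=?,scc[6]=?,scc[7]=?,scc[8]=?)
step 6: low=(low[0]=0,low[1]=2,low[2]=2,low[3]=1,low[4]=?,low[5]=?,low[6]=2,low[7]=?,low[8]=4); scc=(scc[0]=1,scc[1]=2,scc[2]=2,scc[3]=0,scc[4]=?,scc[5]=?,scc[6]=2,scc[7]=?,scc[8]=2)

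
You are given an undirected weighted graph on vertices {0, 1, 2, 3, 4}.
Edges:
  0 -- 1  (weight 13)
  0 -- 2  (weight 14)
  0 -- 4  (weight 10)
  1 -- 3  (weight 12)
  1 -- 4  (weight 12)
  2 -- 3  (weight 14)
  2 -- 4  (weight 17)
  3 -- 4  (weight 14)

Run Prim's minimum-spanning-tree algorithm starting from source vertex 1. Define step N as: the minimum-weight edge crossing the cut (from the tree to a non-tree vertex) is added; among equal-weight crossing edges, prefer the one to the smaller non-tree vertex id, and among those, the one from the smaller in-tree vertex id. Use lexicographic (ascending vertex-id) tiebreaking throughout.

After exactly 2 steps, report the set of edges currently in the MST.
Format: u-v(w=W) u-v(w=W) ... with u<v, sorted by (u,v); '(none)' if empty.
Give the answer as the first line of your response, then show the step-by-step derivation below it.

1-3(w=12) 1-4(w=12)

step 1: add edge 1-3 (w=12); MST = {1-3(w=12)}
step 2: add edge 1-4 (w=12); MST = {1-3(w=12) 1-4(w=12)}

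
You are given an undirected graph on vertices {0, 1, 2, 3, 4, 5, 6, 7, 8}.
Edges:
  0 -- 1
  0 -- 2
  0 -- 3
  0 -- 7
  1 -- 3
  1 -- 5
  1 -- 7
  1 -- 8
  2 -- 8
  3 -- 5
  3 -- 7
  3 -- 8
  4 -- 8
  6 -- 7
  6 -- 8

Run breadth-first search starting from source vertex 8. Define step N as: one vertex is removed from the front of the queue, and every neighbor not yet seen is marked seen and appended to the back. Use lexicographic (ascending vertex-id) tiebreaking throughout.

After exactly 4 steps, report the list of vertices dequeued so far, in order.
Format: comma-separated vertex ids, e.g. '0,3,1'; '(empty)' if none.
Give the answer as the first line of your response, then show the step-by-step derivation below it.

8,1,2,3

step 1: dequeue 8; queue=[1,2,3,4,6]; order=8
step 2: dequeue 1; queue=[2,3,4,6,0,5,7]; order=8,1
step 3: dequeue 2; queue=[3,4,6,0,5,7]; order=8,1,2
step 4: dequeue 3; queue=[4,6,0,5,7]; order=8,1,2,3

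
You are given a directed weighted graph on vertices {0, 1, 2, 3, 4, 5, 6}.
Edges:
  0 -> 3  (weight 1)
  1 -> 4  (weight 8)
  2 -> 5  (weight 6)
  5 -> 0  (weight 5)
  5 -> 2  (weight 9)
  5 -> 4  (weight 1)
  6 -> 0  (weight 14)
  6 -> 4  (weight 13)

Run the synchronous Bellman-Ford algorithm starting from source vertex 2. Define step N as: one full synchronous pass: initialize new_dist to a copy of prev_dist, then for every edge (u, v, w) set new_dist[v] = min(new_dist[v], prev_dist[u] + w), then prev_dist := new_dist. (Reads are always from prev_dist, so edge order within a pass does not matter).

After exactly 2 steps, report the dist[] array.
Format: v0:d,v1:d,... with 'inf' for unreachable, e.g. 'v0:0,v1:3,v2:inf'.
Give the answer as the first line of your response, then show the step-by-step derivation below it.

v0:11,v1:inf,v2:0,v3:inf,v4:7,v5:6,v6:inf

step 1: dist = v0:inf,v1:inf,v2:0,v3:inf,v4:inf,v5:6,v6:inf
step 2: dist = v0:11,v1:inf,v2:0,v3:inf,v4:7,v5:6,v6:inf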